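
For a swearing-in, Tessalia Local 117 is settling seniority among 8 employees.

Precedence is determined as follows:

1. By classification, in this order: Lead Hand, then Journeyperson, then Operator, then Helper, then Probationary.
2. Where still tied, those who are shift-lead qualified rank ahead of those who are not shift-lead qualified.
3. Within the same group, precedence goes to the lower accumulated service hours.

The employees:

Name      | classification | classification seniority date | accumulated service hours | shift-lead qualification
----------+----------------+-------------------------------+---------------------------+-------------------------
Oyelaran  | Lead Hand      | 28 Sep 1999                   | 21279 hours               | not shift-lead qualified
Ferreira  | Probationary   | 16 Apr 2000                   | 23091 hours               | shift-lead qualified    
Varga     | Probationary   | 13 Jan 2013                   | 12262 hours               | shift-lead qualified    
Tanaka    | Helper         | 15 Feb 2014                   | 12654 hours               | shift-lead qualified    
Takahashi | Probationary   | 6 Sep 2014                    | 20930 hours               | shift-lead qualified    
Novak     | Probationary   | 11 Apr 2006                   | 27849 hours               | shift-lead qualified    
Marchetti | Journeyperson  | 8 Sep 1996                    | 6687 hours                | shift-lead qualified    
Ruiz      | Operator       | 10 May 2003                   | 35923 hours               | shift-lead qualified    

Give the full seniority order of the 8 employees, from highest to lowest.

By classification: Oyelaran (Lead Hand); then Marchetti (Journeyperson); then Ruiz (Operator); then Tanaka (Helper); then Varga, Takahashi, Ferreira and Novak (Probationary).
Varga, Takahashi, Ferreira and Novak are each shift-lead qualified, so the next rule applies.
Among Varga, Takahashi, Ferreira and Novak, by accumulated service hours (lower first): Varga (12262 hours) before Takahashi (20930 hours) before Ferreira (23091 hours) before Novak (27849 hours).
Full order: Oyelaran, Marchetti, Ruiz, Tanaka, Varga, Takahashi, Ferreira, Novak.

Oyelaran, Marchetti, Ruiz, Tanaka, Varga, Takahashi, Ferreira, Novak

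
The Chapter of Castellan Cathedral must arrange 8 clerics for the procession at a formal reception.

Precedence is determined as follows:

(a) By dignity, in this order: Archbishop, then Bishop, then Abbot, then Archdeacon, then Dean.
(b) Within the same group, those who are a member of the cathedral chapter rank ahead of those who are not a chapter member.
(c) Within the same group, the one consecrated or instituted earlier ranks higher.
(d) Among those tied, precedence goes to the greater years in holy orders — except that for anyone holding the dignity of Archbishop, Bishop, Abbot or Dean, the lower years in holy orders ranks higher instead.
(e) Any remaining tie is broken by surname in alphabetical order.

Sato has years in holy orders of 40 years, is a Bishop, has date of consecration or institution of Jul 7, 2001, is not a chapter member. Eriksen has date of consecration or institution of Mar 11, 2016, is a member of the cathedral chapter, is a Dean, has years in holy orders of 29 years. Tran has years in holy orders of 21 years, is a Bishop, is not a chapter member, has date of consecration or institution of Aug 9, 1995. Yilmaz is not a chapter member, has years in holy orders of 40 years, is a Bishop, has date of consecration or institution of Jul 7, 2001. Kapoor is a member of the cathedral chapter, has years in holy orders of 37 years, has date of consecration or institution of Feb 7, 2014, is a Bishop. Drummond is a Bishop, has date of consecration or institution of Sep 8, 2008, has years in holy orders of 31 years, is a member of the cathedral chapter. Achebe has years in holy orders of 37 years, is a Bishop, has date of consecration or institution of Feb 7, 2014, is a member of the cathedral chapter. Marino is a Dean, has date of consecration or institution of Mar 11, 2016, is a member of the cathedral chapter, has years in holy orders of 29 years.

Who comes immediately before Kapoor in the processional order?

Achebe

By dignity: Drummond, Achebe, Kapoor, Tran, Sato and Yilmaz (Bishop); then Eriksen and Marino (Dean).
Among Drummond, Achebe, Kapoor, Tran, Sato and Yilmaz, a member of the cathedral chapter before not a chapter member: Drummond, Achebe and Kapoor (a member of the cathedral chapter) before Tran, Sato and Yilmaz (not a chapter member).
Among Drummond, Achebe and Kapoor, by date of consecration or institution (earlier first): Drummond (Sep 8, 2008) before Achebe and Kapoor (Feb 7, 2014).
Achebe and Kapoor both have years in holy orders 37 years, so the next rule applies.
Among Achebe and Kapoor, alphabetically by surname: Achebe before Kapoor.
Among Tran, Sato and Yilmaz, by date of consecration or institution (earlier first): Tran (Aug 9, 1995) before Sato and Yilmaz (Jul 7, 2001).
Sato and Yilmaz both have years in holy orders 40 years, so the next rule applies.
Among Sato and Yilmaz, alphabetically by surname: Sato before Yilmaz.
Eriksen and Marino are each a member of the cathedral chapter, so the next rule applies.
Eriksen and Marino both have date of consecration or institution Mar 11, 2016, so the next rule applies.
Eriksen and Marino both have years in holy orders 29 years, so the next rule applies.
Among Eriksen and Marino, alphabetically by surname: Eriksen before Marino.
Order: Drummond, Achebe, Kapoor, Tran, Sato, Yilmaz, Eriksen, Marino.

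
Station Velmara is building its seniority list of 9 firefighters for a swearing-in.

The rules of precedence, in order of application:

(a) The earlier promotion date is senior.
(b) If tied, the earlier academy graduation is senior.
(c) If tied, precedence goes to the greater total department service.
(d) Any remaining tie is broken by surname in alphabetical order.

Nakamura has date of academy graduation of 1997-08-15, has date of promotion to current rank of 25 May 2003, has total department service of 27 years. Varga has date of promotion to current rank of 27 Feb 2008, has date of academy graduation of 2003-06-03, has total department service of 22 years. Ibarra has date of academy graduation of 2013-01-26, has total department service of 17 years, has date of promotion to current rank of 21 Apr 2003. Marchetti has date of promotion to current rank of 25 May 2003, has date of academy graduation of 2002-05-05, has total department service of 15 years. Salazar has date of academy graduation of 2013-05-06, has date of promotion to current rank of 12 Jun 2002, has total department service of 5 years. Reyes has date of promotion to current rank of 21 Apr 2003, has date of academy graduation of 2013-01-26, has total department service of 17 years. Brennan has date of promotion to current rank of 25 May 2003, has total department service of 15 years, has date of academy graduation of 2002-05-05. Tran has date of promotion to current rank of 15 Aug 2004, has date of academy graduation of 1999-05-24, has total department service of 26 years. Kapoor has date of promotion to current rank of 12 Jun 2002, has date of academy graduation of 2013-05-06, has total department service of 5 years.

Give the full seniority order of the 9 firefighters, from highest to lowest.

By date of promotion to current rank (earlier first): Kapoor and Salazar (both 12 Jun 2002); then Ibarra and Reyes (both 21 Apr 2003); then Nakamura, Brennan and Marchetti (each 25 May 2003); then Tran (15 Aug 2004); then Varga (27 Feb 2008).
Kapoor and Salazar both have date of academy graduation 2013-05-06, so the next rule applies.
Kapoor and Salazar both have total department service 5 years, so the next rule applies.
Among Kapoor and Salazar, alphabetically by surname: Kapoor before Salazar.
Ibarra and Reyes both have date of academy graduation 2013-01-26, so the next rule applies.
Ibarra and Reyes both have total department service 17 years, so the next rule applies.
Among Ibarra and Reyes, alphabetically by surname: Ibarra before Reyes.
Among Nakamura, Brennan and Marchetti, by date of academy graduation (earlier first): Nakamura (1997-08-15) before Brennan and Marchetti (2002-05-05).
Brennan and Marchetti both have total department service 15 years, so the next rule applies.
Among Brennan and Marchetti, alphabetically by surname: Brennan before Marchetti.
Full order: Kapoor, Salazar, Ibarra, Reyes, Nakamura, Brennan, Marchetti, Tran, Varga.

Kapoor, Salazar, Ibarra, Reyes, Nakamura, Brennan, Marchetti, Tran, Varga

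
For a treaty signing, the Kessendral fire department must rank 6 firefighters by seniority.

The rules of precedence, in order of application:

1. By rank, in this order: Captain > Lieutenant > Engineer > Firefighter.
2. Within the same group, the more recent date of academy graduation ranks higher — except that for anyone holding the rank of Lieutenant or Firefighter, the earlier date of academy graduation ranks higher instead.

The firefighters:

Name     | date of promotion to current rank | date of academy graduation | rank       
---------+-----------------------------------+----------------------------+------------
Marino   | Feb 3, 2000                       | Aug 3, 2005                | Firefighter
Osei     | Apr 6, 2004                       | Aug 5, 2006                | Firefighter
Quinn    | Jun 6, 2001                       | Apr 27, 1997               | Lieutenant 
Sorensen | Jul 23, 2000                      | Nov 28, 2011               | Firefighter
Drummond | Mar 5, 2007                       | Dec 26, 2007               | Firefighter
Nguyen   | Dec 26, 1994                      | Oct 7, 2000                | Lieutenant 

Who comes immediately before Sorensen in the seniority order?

Drummond

By rank: Quinn and Nguyen (Lieutenant); then Marino, Osei, Drummond and Sorensen (Firefighter).
Among Quinn and Nguyen, by date of academy graduation (earlier first) (reversed rule for this group): Quinn (Apr 27, 1997) before Nguyen (Oct 7, 2000).
Among Marino, Osei, Drummond and Sorensen, by date of academy graduation (earlier first) (reversed rule for this group): Marino (Aug 3, 2005) before Osei (Aug 5, 2006) before Drummond (Dec 26, 2007) before Sorensen (Nov 28, 2011).
Order: Quinn, Nguyen, Marino, Osei, Drummond, Sorensen.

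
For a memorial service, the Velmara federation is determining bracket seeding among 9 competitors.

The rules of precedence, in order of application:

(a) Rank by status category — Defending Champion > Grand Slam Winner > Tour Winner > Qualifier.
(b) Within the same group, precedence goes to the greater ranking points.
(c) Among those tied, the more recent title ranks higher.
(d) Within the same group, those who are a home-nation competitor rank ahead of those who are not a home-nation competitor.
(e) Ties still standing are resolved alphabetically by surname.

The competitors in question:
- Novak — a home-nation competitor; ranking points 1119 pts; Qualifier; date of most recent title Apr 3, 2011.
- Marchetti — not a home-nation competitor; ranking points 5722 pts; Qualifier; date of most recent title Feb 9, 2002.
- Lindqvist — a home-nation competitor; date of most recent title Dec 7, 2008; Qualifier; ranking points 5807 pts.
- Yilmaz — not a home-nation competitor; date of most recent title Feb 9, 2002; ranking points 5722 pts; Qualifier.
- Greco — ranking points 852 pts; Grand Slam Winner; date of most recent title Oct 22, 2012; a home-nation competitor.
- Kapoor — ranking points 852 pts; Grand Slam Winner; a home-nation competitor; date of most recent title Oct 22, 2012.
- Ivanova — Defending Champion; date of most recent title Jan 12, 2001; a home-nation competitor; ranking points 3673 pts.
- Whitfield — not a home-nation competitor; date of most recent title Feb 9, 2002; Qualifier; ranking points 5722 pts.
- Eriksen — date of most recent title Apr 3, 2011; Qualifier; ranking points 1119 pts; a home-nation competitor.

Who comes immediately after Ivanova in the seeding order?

Greco

By status category: Ivanova (Defending Champion); then Greco and Kapoor (Grand Slam Winner); then Lindqvist, Marchetti, Whitfield, Yilmaz, Eriksen and Novak (Qualifier).
Greco and Kapoor both have ranking points 852 pts, so the next rule applies.
Greco and Kapoor both have date of most recent title Oct 22, 2012, so the next rule applies.
Greco and Kapoor are each a home-nation competitor, so the next rule applies.
Among Greco and Kapoor, alphabetically by surname: Greco before Kapoor.
Among Lindqvist, Marchetti, Whitfield, Yilmaz, Eriksen and Novak, by ranking points (higher first): Lindqvist (5807 pts) before Marchetti, Whitfield and Yilmaz (5722 pts) before Eriksen and Novak (1119 pts).
Marchetti, Whitfield and Yilmaz all have date of most recent title Feb 9, 2002, so the next rule applies.
Marchetti, Whitfield and Yilmaz are each not a home-nation competitor, so the next rule applies.
Among Marchetti, Whitfield and Yilmaz, alphabetically by surname: Marchetti before Whitfield before Yilmaz.
Eriksen and Novak both have date of most recent title Apr 3, 2011, so the next rule applies.
Eriksen and Novak are each a home-nation competitor, so the next rule applies.
Among Eriksen and Novak, alphabetically by surname: Eriksen before Novak.
Order: Ivanova, Greco, Kapoor, Lindqvist, Marchetti, Whitfield, Yilmaz, Eriksen, Novak.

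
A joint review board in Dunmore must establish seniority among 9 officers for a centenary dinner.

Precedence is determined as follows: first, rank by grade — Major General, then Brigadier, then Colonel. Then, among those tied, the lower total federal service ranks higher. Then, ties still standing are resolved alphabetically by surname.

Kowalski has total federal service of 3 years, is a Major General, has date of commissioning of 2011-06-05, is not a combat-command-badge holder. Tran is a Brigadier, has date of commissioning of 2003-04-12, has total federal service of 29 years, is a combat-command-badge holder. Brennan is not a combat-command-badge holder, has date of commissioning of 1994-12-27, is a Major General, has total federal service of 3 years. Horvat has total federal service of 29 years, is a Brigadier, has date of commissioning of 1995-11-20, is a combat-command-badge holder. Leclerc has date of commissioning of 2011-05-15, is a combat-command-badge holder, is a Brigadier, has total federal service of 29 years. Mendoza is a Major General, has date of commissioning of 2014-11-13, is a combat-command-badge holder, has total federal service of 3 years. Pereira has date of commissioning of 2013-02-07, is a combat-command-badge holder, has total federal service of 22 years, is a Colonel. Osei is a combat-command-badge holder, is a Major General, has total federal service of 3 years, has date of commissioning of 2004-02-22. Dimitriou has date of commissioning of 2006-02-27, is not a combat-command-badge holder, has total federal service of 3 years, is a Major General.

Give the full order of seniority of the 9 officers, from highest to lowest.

By grade: Brennan, Dimitriou, Kowalski, Mendoza and Osei (Major General); then Horvat, Leclerc and Tran (Brigadier); then Pereira (Colonel).
Brennan, Dimitriou, Kowalski, Mendoza and Osei all have total federal service 3 years, so the next rule applies.
Among Brennan, Dimitriou, Kowalski, Mendoza and Osei, alphabetically by surname: Brennan before Dimitriou before Kowalski before Mendoza before Osei.
Horvat, Leclerc and Tran all have total federal service 29 years, so the next rule applies.
Among Horvat, Leclerc and Tran, alphabetically by surname: Horvat before Leclerc before Tran.
Full order: Brennan, Dimitriou, Kowalski, Mendoza, Osei, Horvat, Leclerc, Tran, Pereira.

Brennan, Dimitriou, Kowalski, Mendoza, Osei, Horvat, Leclerc, Tran, Pereira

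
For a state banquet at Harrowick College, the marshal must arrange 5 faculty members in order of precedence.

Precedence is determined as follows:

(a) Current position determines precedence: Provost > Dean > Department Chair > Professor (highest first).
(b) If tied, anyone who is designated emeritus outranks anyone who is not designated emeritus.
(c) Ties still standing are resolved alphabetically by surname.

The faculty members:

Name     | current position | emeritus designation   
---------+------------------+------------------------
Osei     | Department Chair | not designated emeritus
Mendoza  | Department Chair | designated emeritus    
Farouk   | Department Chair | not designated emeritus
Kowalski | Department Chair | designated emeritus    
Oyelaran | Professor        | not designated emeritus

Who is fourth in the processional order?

By current position: Kowalski, Mendoza, Farouk and Osei (Department Chair); then Oyelaran (Professor).
Among Kowalski, Mendoza, Farouk and Osei, designated emeritus before not designated emeritus: Kowalski and Mendoza (designated emeritus) before Farouk and Osei (not designated emeritus).
Among Kowalski and Mendoza, alphabetically by surname: Kowalski before Mendoza.
Among Farouk and Osei, alphabetically by surname: Farouk before Osei.
Order: Kowalski, Mendoza, Farouk, Osei, Oyelaran.

Osei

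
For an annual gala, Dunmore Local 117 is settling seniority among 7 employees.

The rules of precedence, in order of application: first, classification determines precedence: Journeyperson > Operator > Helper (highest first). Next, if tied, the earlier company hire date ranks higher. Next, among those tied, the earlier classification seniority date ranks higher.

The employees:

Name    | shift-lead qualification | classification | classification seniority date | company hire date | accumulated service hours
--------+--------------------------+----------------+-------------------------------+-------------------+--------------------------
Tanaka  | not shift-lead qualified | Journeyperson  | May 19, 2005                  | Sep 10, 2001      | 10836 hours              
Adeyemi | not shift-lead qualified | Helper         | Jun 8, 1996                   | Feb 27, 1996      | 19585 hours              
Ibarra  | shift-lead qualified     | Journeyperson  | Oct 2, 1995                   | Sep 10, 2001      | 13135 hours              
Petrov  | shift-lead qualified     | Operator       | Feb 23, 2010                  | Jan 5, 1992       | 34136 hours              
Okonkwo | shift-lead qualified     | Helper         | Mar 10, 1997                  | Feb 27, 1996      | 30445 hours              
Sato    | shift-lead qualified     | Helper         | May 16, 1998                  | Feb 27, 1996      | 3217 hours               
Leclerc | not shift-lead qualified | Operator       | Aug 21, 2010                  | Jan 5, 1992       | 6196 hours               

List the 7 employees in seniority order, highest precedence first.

Ibarra, Tanaka, Petrov, Leclerc, Adeyemi, Okonkwo, Sato

By classification: Ibarra and Tanaka (Journeyperson); then Petrov and Leclerc (Operator); then Adeyemi, Okonkwo and Sato (Helper).
Ibarra and Tanaka both have company hire date Sep 10, 2001, so the next rule applies.
Among Ibarra and Tanaka, by classification seniority date (earlier first): Ibarra (Oct 2, 1995) before Tanaka (May 19, 2005).
Petrov and Leclerc both have company hire date Jan 5, 1992, so the next rule applies.
Among Petrov and Leclerc, by classification seniority date (earlier first): Petrov (Feb 23, 2010) before Leclerc (Aug 21, 2010).
Adeyemi, Okonkwo and Sato all have company hire date Feb 27, 1996, so the next rule applies.
Among Adeyemi, Okonkwo and Sato, by classification seniority date (earlier first): Adeyemi (Jun 8, 1996) before Okonkwo (Mar 10, 1997) before Sato (May 16, 1998).
Full order: Ibarra, Tanaka, Petrov, Leclerc, Adeyemi, Okonkwo, Sato.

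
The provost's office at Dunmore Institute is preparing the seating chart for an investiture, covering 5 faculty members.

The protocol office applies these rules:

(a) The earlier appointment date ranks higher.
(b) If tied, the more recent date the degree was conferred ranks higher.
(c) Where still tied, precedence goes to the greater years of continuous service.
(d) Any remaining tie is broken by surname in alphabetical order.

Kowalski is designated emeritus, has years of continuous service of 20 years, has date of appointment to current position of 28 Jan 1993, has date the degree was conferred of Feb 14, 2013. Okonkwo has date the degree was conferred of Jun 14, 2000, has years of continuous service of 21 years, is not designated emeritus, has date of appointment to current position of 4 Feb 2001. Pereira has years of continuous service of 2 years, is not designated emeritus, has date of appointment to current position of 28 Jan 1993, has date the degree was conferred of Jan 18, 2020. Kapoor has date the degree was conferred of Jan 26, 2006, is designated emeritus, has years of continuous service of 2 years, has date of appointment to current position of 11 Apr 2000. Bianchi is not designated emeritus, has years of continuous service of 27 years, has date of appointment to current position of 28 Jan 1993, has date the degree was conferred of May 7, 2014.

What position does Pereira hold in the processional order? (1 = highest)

By date of appointment to current position (earlier first): Pereira, Bianchi and Kowalski (each 28 Jan 1993); then Kapoor (11 Apr 2000); then Okonkwo (4 Feb 2001).
Among Pereira, Bianchi and Kowalski, by date the degree was conferred (later first): Pereira (Jan 18, 2020) before Bianchi (May 7, 2014) before Kowalski (Feb 14, 2013).
Order: Pereira, Bianchi, Kowalski, Kapoor, Okonkwo. So position 1.

1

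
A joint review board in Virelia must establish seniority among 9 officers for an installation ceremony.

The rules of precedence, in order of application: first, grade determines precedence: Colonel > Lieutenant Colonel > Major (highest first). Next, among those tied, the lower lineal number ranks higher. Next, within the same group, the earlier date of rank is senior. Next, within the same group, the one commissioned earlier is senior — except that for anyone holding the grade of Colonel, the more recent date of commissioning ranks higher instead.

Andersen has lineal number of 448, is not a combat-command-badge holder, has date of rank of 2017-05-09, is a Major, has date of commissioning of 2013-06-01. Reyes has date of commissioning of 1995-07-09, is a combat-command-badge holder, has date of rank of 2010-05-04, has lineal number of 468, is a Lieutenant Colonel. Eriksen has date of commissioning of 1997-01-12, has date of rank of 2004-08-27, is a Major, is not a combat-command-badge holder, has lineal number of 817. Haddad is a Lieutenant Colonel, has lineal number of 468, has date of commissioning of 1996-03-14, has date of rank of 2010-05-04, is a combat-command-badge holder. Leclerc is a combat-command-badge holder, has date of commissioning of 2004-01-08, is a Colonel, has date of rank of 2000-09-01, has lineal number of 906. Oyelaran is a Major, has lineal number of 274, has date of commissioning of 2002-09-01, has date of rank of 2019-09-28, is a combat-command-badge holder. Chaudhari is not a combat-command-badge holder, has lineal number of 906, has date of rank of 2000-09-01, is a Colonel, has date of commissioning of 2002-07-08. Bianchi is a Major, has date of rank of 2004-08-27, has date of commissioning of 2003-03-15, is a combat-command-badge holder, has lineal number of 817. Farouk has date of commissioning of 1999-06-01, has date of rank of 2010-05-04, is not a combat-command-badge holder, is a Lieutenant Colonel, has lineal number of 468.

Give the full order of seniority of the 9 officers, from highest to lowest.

By grade: Leclerc and Chaudhari (Colonel); then Reyes, Haddad and Farouk (Lieutenant Colonel); then Oyelaran, Andersen, Eriksen and Bianchi (Major).
Leclerc and Chaudhari both have lineal number 906, so the next rule applies.
Leclerc and Chaudhari both have date of rank 2000-09-01, so the next rule applies.
Among Leclerc and Chaudhari, by date of commissioning (later first) (reversed rule for this group): Leclerc (2004-01-08) before Chaudhari (2002-07-08).
Reyes, Haddad and Farouk all have lineal number 468, so the next rule applies.
Reyes, Haddad and Farouk all have date of rank 2010-05-04, so the next rule applies.
Among Reyes, Haddad and Farouk, by date of commissioning (earlier first): Reyes (1995-07-09) before Haddad (1996-03-14) before Farouk (1999-06-01).
Among Oyelaran, Andersen, Eriksen and Bianchi, by lineal number (lower first): Oyelaran (274) before Andersen (448) before Eriksen and Bianchi (817).
Eriksen and Bianchi both have date of rank 2004-08-27, so the next rule applies.
Among Eriksen and Bianchi, by date of commissioning (earlier first): Eriksen (1997-01-12) before Bianchi (2003-03-15).
Full order: Leclerc, Chaudhari, Reyes, Haddad, Farouk, Oyelaran, Andersen, Eriksen, Bianchi.

Leclerc, Chaudhari, Reyes, Haddad, Farouk, Oyelaran, Andersen, Eriksen, Bianchi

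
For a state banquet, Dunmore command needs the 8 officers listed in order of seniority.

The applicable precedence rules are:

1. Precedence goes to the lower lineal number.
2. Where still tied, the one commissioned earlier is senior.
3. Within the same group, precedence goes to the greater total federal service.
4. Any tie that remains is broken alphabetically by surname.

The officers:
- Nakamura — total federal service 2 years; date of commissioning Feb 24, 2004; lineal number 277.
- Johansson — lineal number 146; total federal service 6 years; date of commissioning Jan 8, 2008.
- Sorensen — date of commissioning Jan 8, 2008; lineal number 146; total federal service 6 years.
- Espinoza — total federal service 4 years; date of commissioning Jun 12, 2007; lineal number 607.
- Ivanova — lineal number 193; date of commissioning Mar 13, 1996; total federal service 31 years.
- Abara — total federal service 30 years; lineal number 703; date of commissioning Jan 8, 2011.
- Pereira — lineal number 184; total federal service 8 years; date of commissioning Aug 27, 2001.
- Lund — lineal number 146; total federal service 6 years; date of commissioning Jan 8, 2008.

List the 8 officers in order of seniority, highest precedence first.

By lineal number (lower first): Johansson, Lund and Sorensen (each 146); then Pereira (184); then Ivanova (193); then Nakamura (277); then Espinoza (607); then Abara (703).
Johansson, Lund and Sorensen all have date of commissioning Jan 8, 2008, so the next rule applies.
Johansson, Lund and Sorensen all have total federal service 6 years, so the next rule applies.
Among Johansson, Lund and Sorensen, alphabetically by surname: Johansson before Lund before Sorensen.
Full order: Johansson, Lund, Sorensen, Pereira, Ivanova, Nakamura, Espinoza, Abara.

Johansson, Lund, Sorensen, Pereira, Ivanova, Nakamura, Espinoza, Abara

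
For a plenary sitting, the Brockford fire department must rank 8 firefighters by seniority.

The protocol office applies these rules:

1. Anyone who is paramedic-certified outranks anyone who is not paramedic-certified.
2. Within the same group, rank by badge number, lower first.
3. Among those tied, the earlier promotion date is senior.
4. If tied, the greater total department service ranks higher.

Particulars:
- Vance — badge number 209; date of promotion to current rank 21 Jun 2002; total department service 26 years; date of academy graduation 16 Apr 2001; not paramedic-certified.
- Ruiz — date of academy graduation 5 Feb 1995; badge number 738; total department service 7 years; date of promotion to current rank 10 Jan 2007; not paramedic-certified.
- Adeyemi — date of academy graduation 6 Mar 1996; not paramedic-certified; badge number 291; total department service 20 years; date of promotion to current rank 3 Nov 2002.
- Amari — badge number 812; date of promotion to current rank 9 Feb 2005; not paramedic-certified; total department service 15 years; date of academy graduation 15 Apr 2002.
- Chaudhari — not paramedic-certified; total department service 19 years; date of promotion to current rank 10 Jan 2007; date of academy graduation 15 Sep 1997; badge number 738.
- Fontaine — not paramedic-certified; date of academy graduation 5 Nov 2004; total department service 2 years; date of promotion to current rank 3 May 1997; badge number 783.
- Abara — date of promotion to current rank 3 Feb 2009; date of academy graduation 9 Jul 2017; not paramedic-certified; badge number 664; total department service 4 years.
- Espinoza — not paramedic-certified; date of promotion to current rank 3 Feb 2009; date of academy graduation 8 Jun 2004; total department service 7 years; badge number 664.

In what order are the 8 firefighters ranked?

By the first rule: Vance, Adeyemi, Espinoza, Abara, Chaudhari, Ruiz, Fontaine and Amari (each not paramedic-certified).
Among Vance, Adeyemi, Espinoza, Abara, Chaudhari, Ruiz, Fontaine and Amari, by badge number (lower first): Vance (209) before Adeyemi (291) before Espinoza and Abara (664) before Chaudhari and Ruiz (738) before Fontaine (783) before Amari (812).
Espinoza and Abara both have date of promotion to current rank 3 Feb 2009, so the next rule applies.
Among Espinoza and Abara, by total department service (higher first): Espinoza (7 years) before Abara (4 years).
Chaudhari and Ruiz both have date of promotion to current rank 10 Jan 2007, so the next rule applies.
Among Chaudhari and Ruiz, by total department service (higher first): Chaudhari (19 years) before Ruiz (7 years).
Full order: Vance, Adeyemi, Espinoza, Abara, Chaudhari, Ruiz, Fontaine, Amari.

Vance, Adeyemi, Espinoza, Abara, Chaudhari, Ruiz, Fontaine, Amari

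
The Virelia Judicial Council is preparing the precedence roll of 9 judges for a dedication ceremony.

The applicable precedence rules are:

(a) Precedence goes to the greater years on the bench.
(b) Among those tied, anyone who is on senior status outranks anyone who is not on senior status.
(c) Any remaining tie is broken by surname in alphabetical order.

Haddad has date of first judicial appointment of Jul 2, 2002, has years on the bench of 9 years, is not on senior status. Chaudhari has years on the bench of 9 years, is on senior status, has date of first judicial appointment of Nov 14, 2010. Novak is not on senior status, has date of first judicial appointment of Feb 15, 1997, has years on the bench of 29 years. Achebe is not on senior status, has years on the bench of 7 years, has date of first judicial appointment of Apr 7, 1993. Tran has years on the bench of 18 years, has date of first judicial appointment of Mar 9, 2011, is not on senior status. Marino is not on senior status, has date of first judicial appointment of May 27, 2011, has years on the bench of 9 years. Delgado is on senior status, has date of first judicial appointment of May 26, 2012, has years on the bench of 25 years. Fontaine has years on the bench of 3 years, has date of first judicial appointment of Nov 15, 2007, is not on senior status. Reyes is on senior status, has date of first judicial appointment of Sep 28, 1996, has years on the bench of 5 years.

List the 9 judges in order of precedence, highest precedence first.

Novak, Delgado, Tran, Chaudhari, Haddad, Marino, Achebe, Reyes, Fontaine

By years on the bench (higher first): Novak (29 years); then Delgado (25 years); then Tran (18 years); then Chaudhari, Haddad and Marino (each 9 years); then Achebe (7 years); then Reyes (5 years); then Fontaine (3 years).
Among Chaudhari, Haddad and Marino, on senior status before not on senior status: Chaudhari (on senior status) before Haddad and Marino (not on senior status).
Among Haddad and Marino, alphabetically by surname: Haddad before Marino.
Full order: Novak, Delgado, Tran, Chaudhari, Haddad, Marino, Achebe, Reyes, Fontaine.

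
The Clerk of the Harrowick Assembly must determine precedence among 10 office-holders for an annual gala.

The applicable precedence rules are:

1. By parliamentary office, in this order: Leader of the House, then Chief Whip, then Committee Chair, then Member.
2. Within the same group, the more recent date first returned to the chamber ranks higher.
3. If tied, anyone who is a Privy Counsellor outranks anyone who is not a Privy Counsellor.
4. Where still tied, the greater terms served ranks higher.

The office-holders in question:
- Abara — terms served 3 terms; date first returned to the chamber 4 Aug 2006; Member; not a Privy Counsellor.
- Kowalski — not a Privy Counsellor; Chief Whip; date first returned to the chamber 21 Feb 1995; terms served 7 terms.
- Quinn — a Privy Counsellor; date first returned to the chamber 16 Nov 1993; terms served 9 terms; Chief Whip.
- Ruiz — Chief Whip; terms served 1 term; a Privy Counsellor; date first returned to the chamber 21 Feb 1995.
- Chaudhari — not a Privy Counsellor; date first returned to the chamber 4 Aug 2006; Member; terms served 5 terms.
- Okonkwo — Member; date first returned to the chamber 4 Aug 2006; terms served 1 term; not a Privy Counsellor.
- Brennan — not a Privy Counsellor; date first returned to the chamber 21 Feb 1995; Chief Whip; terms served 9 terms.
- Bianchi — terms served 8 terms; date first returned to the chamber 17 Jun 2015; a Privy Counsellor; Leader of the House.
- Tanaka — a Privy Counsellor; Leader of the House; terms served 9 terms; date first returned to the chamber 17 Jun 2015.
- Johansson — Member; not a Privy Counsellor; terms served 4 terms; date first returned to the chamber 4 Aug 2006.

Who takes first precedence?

By parliamentary office: Tanaka and Bianchi (Leader of the House); then Ruiz, Brennan, Kowalski and Quinn (Chief Whip); then Chaudhari, Johansson, Abara and Okonkwo (Member).
Tanaka and Bianchi both have date first returned to the chamber 17 Jun 2015, so the next rule applies.
Tanaka and Bianchi are each a Privy Counsellor, so the next rule applies.
Among Tanaka and Bianchi, by terms served (higher first): Tanaka (9 terms) before Bianchi (8 terms).
Among Ruiz, Brennan, Kowalski and Quinn, by date first returned to the chamber (later first): Ruiz, Brennan and Kowalski (21 Feb 1995) before Quinn (16 Nov 1993).
Among Ruiz, Brennan and Kowalski, a Privy Counsellor before not a Privy Counsellor: Ruiz (a Privy Counsellor) before Brennan and Kowalski (not a Privy Counsellor).
Among Brennan and Kowalski, by terms served (higher first): Brennan (9 terms) before Kowalski (7 terms).
Chaudhari, Johansson, Abara and Okonkwo all have date first returned to the chamber 4 Aug 2006, so the next rule applies.
Chaudhari, Johansson, Abara and Okonkwo are each not a Privy Counsellor, so the next rule applies.
Among Chaudhari, Johansson, Abara and Okonkwo, by terms served (higher first): Chaudhari (5 terms) before Johansson (4 terms) before Abara (3 terms) before Okonkwo (1 term).
Order: Tanaka, Bianchi, Ruiz, Brennan, Kowalski, Quinn, Chaudhari, Johansson, Abara, Okonkwo.

Tanaka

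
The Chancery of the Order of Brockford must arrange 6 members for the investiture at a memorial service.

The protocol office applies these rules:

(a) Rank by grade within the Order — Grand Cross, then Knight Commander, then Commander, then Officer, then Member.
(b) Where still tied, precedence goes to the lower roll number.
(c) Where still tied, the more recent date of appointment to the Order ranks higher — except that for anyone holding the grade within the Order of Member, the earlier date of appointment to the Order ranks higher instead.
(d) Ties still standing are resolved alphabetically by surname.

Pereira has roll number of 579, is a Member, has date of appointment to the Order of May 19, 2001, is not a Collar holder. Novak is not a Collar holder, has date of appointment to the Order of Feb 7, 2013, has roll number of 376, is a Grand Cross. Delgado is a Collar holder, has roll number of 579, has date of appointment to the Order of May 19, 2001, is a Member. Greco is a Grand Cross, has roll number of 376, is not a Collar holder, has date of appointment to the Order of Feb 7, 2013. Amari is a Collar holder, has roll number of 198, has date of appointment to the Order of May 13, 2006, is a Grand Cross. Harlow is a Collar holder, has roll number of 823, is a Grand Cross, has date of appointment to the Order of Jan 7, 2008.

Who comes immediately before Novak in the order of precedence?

By grade within the Order: Amari, Greco, Novak and Harlow (Grand Cross); then Delgado and Pereira (Member).
Among Amari, Greco, Novak and Harlow, by roll number (lower first): Amari (198) before Greco and Novak (376) before Harlow (823).
Greco and Novak both have date of appointment to the Order Feb 7, 2013, so the next rule applies.
Among Greco and Novak, alphabetically by surname: Greco before Novak.
Delgado and Pereira both have roll number 579, so the next rule applies.
Delgado and Pereira both have date of appointment to the Order May 19, 2001, so the next rule applies.
Among Delgado and Pereira, alphabetically by surname: Delgado before Pereira.
Order: Amari, Greco, Novak, Harlow, Delgado, Pereira.

Greco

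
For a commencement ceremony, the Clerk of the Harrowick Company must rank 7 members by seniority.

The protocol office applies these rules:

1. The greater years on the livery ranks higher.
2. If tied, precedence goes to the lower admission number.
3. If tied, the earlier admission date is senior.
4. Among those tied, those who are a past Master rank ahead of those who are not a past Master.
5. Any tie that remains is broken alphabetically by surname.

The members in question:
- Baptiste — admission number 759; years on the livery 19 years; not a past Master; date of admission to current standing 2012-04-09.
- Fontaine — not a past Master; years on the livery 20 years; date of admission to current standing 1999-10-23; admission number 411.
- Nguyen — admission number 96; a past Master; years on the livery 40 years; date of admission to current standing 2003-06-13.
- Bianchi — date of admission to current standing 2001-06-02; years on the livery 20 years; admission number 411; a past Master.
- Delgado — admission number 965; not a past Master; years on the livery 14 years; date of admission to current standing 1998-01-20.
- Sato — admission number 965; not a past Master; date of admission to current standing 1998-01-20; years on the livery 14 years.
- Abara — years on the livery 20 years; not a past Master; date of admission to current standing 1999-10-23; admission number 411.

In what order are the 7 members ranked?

By years on the livery (higher first): Nguyen (40 years); then Abara, Fontaine and Bianchi (each 20 years); then Baptiste (19 years); then Delgado and Sato (both 14 years).
Abara, Fontaine and Bianchi all have admission number 411, so the next rule applies.
Among Abara, Fontaine and Bianchi, by date of admission to current standing (earlier first): Abara and Fontaine (1999-10-23) before Bianchi (2001-06-02).
Abara and Fontaine are each not a past Master, so the next rule applies.
Among Abara and Fontaine, alphabetically by surname: Abara before Fontaine.
Delgado and Sato both have admission number 965, so the next rule applies.
Delgado and Sato both have date of admission to current standing 1998-01-20, so the next rule applies.
Delgado and Sato are each not a past Master, so the next rule applies.
Among Delgado and Sato, alphabetically by surname: Delgado before Sato.
Full order: Nguyen, Abara, Fontaine, Bianchi, Baptiste, Delgado, Sato.

Nguyen, Abara, Fontaine, Bianchi, Baptiste, Delgado, Sato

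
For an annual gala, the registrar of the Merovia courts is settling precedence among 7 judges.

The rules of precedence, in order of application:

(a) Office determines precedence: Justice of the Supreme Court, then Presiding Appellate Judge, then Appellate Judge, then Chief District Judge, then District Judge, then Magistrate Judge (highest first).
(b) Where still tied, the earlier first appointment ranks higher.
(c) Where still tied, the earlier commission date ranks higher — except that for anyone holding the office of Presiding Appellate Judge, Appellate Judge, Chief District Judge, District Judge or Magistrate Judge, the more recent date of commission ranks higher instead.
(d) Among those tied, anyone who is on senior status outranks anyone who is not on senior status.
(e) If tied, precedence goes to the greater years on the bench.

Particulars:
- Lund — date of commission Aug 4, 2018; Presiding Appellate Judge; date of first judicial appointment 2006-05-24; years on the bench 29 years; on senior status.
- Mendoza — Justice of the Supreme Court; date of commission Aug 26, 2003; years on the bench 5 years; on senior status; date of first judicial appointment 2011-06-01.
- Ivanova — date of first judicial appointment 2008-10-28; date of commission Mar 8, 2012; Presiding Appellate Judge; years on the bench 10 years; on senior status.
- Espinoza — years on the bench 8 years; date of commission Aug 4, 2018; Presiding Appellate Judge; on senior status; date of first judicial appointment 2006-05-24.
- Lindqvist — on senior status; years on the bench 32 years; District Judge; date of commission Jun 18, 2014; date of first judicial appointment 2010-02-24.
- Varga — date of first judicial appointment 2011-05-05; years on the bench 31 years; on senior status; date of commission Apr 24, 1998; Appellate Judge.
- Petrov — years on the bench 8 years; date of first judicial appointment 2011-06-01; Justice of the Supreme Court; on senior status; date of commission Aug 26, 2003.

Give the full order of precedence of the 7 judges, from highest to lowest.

By office: Petrov and Mendoza (Justice of the Supreme Court); then Lund, Espinoza and Ivanova (Presiding Appellate Judge); then Varga (Appellate Judge); then Lindqvist (District Judge).
Petrov and Mendoza both have date of first judicial appointment 2011-06-01, so the next rule applies.
Petrov and Mendoza both have date of commission Aug 26, 2003, so the next rule applies.
Petrov and Mendoza are each on senior status, so the next rule applies.
Among Petrov and Mendoza, by years on the bench (higher first): Petrov (8 years) before Mendoza (5 years).
Among Lund, Espinoza and Ivanova, by date of first judicial appointment (earlier first): Lund and Espinoza (2006-05-24) before Ivanova (2008-10-28).
Lund and Espinoza both have date of commission Aug 4, 2018, so the next rule applies.
Lund and Espinoza are each on senior status, so the next rule applies.
Among Lund and Espinoza, by years on the bench (higher first): Lund (29 years) before Espinoza (8 years).
Full order: Petrov, Mendoza, Lund, Espinoza, Ivanova, Varga, Lindqvist.

Petrov, Mendoza, Lund, Espinoza, Ivanova, Varga, Lindqvist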